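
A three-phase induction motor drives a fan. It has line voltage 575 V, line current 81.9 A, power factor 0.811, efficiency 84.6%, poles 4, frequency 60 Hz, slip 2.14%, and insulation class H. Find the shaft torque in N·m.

P_in = √3·V·I·cosφ = 1.732 × 575 × 81.9 × 0.811 = 66149 W
P_out = η·P_in = 0.846 × 66149 = 55962 W
n_s = 120×60/4 = 1800 rpm; n = 1800×(1−0.0214) = 1761 rpm
ω = 2π×1761/60 = 184.4 rad/s
τ = P_out/ω = 55962/184.4 = 303 N·m

303 N·m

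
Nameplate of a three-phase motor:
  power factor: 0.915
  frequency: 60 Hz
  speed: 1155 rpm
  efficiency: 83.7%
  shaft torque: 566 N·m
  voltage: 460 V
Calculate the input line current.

ω = 2π×1155/60 = 121 rad/s; P_out = τω = 566 × 121 = 68486 W
P_in = P_out / η = 68486 / 0.837 = 81823 W
I_L = P_in / (√3·V_L·cosφ) = 81823 / (1.732 × 460 × 0.915) = 112 A

112 A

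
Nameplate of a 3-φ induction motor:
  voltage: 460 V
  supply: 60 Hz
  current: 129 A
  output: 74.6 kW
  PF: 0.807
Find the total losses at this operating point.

P_in = √3·V·I·cosφ = 1.732×460×129×0.807 = 82941 W
P_out = 74600 W
Losses = P_in − P_out = 82941 − 74600 = 8341 W

8.34 kW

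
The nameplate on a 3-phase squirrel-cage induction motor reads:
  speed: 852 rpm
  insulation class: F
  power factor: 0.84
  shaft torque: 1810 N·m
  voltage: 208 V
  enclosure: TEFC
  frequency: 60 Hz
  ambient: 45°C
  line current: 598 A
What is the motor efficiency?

ω = 2π × 852/60 = 89.22 rad/s; P_out = τω = 1810 × 89.22 = 161488 W
P_in = √3·V_L·I_L·cosφ = 1.732 × 208 × 598 × 0.84 = 180964 W
η = P_out / P_in = 161488 / 180964 = 0.892 = 89.2%

89.2 %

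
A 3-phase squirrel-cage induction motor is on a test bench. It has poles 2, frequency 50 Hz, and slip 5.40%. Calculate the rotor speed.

n_s = 120f/p = 120×50/2 = 3000 rpm
n = n_s(1 − s) = 3000 × (1 − 0.054) = 2838 rpm

2838 rpm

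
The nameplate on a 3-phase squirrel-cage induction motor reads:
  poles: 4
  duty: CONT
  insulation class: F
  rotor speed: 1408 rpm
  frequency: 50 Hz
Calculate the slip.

6.1 %

n_s = 120f/p = 120×50/4 = 1500 rpm
s = (n_s − n)/n_s = (1500 − 1408)/1500 = 0.0613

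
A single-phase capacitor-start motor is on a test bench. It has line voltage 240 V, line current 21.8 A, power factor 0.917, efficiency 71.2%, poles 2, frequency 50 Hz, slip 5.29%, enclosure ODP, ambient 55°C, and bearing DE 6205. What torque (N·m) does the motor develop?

P_in = V·I·cosφ = 240 × 21.8 × 0.917 = 4798 W
P_out = η·P_in = 0.712 × 4798 = 3416 W
n_s = 120×50/2 = 3000 rpm; n = 3000×(1−0.0529) = 2841 rpm
ω = 2π×2841/60 = 297.5 rad/s
τ = P_out/ω = 3416/297.5 = 11.5 N·m

11.5 N·m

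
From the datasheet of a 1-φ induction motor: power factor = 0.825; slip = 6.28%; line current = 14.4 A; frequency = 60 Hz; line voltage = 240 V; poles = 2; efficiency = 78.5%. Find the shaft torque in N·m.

6.33 N·m

P_in = V·I·cosφ = 240 × 14.4 × 0.825 = 2851 W
P_out = η·P_in = 0.785 × 2851 = 2238 W
n_s = 120×60/2 = 3600 rpm; n = 3600×(1−0.0628) = 3374 rpm
ω = 2π×3374/60 = 353.3 rad/s
τ = P_out/ω = 2238/353.3 = 6.33 N·m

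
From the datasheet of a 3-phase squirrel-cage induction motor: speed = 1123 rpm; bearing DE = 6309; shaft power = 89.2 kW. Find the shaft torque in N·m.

759 N·m

ω = 2π × 1123/60 = 117.6 rad/s
τ = P/ω = 89200/117.6 = 759 N·m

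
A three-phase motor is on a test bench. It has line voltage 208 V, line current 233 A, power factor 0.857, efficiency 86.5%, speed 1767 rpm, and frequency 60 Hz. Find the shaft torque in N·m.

P_in = √3·V·I·cosφ = 1.732 × 208 × 233 × 0.857 = 71936 W
P_out = η·P_in = 0.865 × 71936 = 62225 W
n = 1767 rpm
ω = 2π×1767/60 = 185 rad/s
τ = P_out/ω = 62225/185 = 336 N·m

336 N·m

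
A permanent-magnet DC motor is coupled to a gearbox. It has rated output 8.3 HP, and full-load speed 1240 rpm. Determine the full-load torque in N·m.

P_out = 8.3 × 746 = 6192 W
ω = 2π × 1240/60 = 129.9 rad/s
τ = P_out/ω = 6192/129.9 = 47.7 N·m

47.7 N·m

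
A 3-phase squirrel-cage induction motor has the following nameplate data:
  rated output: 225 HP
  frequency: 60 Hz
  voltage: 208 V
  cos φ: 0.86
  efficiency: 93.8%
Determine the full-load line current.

P_out = 225 × 746 = 167850 W
P_in = P_out / η = 167850 / 0.938 = 178945 W
I_L = P_in / (√3·V_L·cosφ) = 178945 / (1.732 × 208 × 0.86) = 578 A

578 A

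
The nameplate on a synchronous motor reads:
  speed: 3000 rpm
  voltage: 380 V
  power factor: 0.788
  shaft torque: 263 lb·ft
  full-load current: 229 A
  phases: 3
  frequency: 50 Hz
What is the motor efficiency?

94.3 %

τ = 263 lb·ft × 1.356 = 356.6 N·m
ω = 2π × 3000/60 = 314.2 rad/s; P_out = τω = 356.6 × 314.2 = 112044 W
P_in = √3·V_L·I_L·cosφ = 1.732 × 380 × 229 × 0.788 = 118766 W
η = P_out / P_in = 112044 / 118766 = 0.943 = 94.3%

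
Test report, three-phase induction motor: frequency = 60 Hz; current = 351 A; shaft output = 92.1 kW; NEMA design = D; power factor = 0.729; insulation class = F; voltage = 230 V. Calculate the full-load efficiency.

P_out = 92.1 kW = 92100 W
P_in = √3·V_L·I_L·cosφ = 1.732 × 230 × 351 × 0.729 = 101932 W
η = P_out / P_in = 92100 / 101932 = 0.904 = 90.4%

90.4 %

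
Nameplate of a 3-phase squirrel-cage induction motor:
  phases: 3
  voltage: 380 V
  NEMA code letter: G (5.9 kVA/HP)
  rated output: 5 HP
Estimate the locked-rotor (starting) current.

S_LR = 5.9 × 5 = 29.5 kVA
I_LR = S_LR/(√3·V_L) = 29500/(1.732×380) = 44.8 A

44.8 A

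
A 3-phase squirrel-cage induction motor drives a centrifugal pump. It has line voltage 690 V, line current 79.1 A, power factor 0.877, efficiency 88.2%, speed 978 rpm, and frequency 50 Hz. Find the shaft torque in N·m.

714 N·m

P_in = √3·V·I·cosφ = 1.732 × 690 × 79.1 × 0.877 = 82904 W
P_out = η·P_in = 0.882 × 82904 = 73121 W
n = 978 rpm
ω = 2π×978/60 = 102.4 rad/s
τ = P_out/ω = 73121/102.4 = 714 N·m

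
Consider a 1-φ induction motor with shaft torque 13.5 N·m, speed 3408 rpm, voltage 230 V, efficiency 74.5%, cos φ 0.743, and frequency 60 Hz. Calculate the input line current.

ω = 2π×3408/60 = 356.9 rad/s; P_out = τω = 13.5 × 356.9 = 4818 W
P_in = P_out / η = 4818 / 0.745 = 6467 W
I = P_in / (V·cosφ) = 6467 / (230 × 0.743) = 37.8 A

37.8 A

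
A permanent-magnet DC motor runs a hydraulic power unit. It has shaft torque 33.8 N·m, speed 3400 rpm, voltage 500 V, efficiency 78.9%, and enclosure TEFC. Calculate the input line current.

30.5 A

ω = 2π×3400/60 = 356 rad/s; P_out = τω = 33.8 × 356 = 12033 W
P_in = P_out / η = 12033 / 0.789 = 15251 W
I = P_in / V = 15251 / 500 = 30.5 A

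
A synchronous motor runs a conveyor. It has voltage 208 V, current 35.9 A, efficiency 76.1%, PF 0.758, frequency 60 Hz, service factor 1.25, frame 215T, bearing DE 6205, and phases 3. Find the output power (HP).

10 HP

P_in = √3·V·I·cosφ = 1.732 × 208 × 35.9 × 0.758 = 9803 W
P_out = η·P_in = 0.761 × 9803 = 7460 W
= 7460/746 = 10 HP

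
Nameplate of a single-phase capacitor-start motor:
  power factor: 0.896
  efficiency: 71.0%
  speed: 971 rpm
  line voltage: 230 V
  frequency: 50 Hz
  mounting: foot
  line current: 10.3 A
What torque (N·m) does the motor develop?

14.8 N·m

P_in = V·I·cosφ = 230 × 10.3 × 0.896 = 2123 W
P_out = η·P_in = 0.71 × 2123 = 1507 W
n = 971 rpm
ω = 2π×971/60 = 101.7 rad/s
τ = P_out/ω = 1507/101.7 = 14.8 N·m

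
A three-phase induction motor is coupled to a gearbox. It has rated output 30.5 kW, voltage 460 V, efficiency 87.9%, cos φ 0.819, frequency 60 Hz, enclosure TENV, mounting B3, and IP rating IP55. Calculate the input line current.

P_out = 30.5 kW = 30500 W
P_in = P_out / η = 30500 / 0.879 = 34699 W
I_L = P_in / (√3·V_L·cosφ) = 34699 / (1.732 × 460 × 0.819) = 53.2 A

53.2 A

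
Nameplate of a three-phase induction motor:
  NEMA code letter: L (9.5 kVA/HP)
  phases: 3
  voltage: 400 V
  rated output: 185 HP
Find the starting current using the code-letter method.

2540 A

S_LR = 9.5 × 185 = 1757.5 kVA
I_LR = S_LR/(√3·V_L) = 1757500/(1.732×400) = 2540 A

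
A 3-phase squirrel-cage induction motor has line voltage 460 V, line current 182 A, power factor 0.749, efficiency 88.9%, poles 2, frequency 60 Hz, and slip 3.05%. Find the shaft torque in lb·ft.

195 lb·ft

P_in = √3·V·I·cosφ = 1.732 × 460 × 182 × 0.749 = 108607 W
P_out = η·P_in = 0.889 × 108607 = 96552 W
n_s = 120×60/2 = 3600 rpm; n = 3600×(1−0.0305) = 3490 rpm
ω = 2π×3490/60 = 365.5 rad/s
τ = P_out/ω = 96552/365.5 = 264.2 N·m
In lb·ft: 264.2/1.356 = 195 lb·ft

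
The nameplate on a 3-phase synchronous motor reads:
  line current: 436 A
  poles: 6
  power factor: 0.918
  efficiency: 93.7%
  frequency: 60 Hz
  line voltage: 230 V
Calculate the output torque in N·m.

1190 N·m

P_in = √3·V·I·cosφ = 1.732 × 230 × 436 × 0.918 = 159443 W
P_out = η·P_in = 0.937 × 159443 = 149398 W
n = n_s = 120×60/6 = 1200 rpm (synchronous)
ω = 2π×1200/60 = 125.7 rad/s
τ = P_out/ω = 149398/125.7 = 1190 N·m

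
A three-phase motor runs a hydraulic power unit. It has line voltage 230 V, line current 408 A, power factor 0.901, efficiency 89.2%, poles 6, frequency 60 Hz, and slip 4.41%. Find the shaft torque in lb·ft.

P_in = √3·V·I·cosφ = 1.732 × 230 × 408 × 0.901 = 146440 W
P_out = η·P_in = 0.892 × 146440 = 130624 W
n_s = 120×60/6 = 1200 rpm; n = 1200×(1−0.0441) = 1147 rpm
ω = 2π×1147/60 = 120.1 rad/s
τ = P_out/ω = 130624/120.1 = 1088 N·m
In lb·ft: 1088/1.356 = 802 lb·ft

802 lb·ft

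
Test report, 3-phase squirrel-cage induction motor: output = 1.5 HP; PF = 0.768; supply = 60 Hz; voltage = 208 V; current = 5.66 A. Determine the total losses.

447 W

P_in = √3·V·I·cosφ = 1.732×208×5.66×0.768 = 1566 W
P_out = 1.5×746 = 1119 W
Losses = P_in − P_out = 1566 − 1119 = 447 W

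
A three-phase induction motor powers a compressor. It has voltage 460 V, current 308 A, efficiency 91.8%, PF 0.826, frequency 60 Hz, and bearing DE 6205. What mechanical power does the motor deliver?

186 kW

P_in = √3·V·I·cosφ = 1.732 × 460 × 308 × 0.826 = 202692 W
P_out = η·P_in = 0.918 × 202692 = 186071 W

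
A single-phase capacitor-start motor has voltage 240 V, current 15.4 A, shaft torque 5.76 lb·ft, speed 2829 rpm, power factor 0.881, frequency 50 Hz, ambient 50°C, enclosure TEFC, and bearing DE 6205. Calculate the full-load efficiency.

71.1 %

τ = 5.76 lb·ft × 1.356 = 7.811 N·m
ω = 2π × 2829/60 = 296.3 rad/s; P_out = τω = 7.811 × 296.3 = 2314 W
P_in = V·I·cosφ = 240 × 15.4 × 0.881 = 3256 W
η = P_out / P_in = 2314 / 3256 = 0.711 = 71.1%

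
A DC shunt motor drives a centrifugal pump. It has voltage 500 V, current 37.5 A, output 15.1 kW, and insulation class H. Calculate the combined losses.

3650 W

P_in = V·I = 500×37.5 = 18750 W
P_out = 15100 W
Losses = P_in − P_out = 18750 − 15100 = 3650 W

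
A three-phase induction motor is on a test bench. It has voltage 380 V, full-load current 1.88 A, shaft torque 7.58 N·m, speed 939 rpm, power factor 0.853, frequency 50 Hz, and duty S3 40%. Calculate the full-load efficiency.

ω = 2π × 939/60 = 98.33 rad/s; P_out = τω = 7.58 × 98.33 = 745 W
P_in = √3·V_L·I_L·cosφ = 1.732 × 380 × 1.88 × 0.853 = 1055 W
η = P_out / P_in = 745 / 1055 = 0.706 = 70.6%

70.6 %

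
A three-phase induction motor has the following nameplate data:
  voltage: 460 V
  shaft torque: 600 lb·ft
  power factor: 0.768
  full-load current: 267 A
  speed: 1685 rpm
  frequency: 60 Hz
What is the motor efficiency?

87.9 %

τ = 600 lb·ft × 1.356 = 813.6 N·m
ω = 2π × 1685/60 = 176.5 rad/s; P_out = τω = 813.6 × 176.5 = 143600 W
P_in = √3·V_L·I_L·cosφ = 1.732 × 460 × 267 × 0.768 = 163372 W
η = P_out / P_in = 143600 / 163372 = 0.879 = 87.9%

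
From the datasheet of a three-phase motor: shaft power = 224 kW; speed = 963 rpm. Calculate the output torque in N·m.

ω = 2π × 963/60 = 100.8 rad/s
τ = P/ω = 224000/100.8 = 2220 N·m

2220 N·m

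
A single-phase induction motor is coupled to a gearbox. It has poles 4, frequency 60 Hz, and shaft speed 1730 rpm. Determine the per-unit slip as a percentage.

3.9 %

n_s = 120f/p = 120×60/4 = 1800 rpm
s = (n_s − n)/n_s = (1800 − 1730)/1800 = 0.0389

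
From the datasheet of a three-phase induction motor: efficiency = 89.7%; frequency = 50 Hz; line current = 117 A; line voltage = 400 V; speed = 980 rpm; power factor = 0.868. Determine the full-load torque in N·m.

P_in = √3·V·I·cosφ = 1.732 × 400 × 117 × 0.868 = 70358 W
P_out = η·P_in = 0.897 × 70358 = 63111 W
n = 980 rpm
ω = 2π×980/60 = 102.6 rad/s
τ = P_out/ω = 63111/102.6 = 615 N·m

615 N·m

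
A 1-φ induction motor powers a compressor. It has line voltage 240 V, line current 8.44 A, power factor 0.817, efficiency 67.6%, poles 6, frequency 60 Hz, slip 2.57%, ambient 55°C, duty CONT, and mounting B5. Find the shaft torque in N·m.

9.14 N·m

P_in = V·I·cosφ = 240 × 8.44 × 0.817 = 1655 W
P_out = η·P_in = 0.676 × 1655 = 1119 W
n_s = 120×60/6 = 1200 rpm; n = 1200×(1−0.0257) = 1169 rpm
ω = 2π×1169/60 = 122.4 rad/s
τ = P_out/ω = 1119/122.4 = 9.14 N·m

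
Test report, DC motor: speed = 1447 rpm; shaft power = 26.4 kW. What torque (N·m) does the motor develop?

ω = 2π × 1447/60 = 151.5 rad/s
τ = P/ω = 26400/151.5 = 174 N·m

174 N·m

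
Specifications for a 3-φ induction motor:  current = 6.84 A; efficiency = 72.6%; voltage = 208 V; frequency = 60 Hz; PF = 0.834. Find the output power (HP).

2 HP

P_in = √3·V·I·cosφ = 1.732 × 208 × 6.84 × 0.834 = 2055 W
P_out = η·P_in = 0.726 × 2055 = 1492 W
= 1492/746 = 2 HP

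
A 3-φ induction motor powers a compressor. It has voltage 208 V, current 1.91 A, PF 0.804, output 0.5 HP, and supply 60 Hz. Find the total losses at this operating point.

180 W

P_in = √3·V·I·cosφ = 1.732×208×1.91×0.804 = 553 W
P_out = 0.5×746 = 373 W
Losses = P_in − P_out = 553 − 373 = 180 W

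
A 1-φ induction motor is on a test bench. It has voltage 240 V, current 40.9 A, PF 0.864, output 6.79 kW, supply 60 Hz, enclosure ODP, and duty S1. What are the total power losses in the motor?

1.69 kW

P_in = V·I·cosφ = 240×40.9×0.864 = 8481 W
P_out = 6790 W
Losses = P_in − P_out = 8481 − 6790 = 1691 W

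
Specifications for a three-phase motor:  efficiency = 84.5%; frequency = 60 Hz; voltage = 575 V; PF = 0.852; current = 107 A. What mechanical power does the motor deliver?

P_in = √3·V·I·cosφ = 1.732 × 575 × 107 × 0.852 = 90790 W
P_out = η·P_in = 0.845 × 90790 = 76718 W

76.7 kW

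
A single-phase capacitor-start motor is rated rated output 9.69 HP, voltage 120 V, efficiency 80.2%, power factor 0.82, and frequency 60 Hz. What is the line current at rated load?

91.6 A

P_out = 9.69 × 746 = 7229 W
P_in = P_out / η = 7229 / 0.802 = 9014 W
I = P_in / (V·cosφ) = 9014 / (120 × 0.82) = 91.6 A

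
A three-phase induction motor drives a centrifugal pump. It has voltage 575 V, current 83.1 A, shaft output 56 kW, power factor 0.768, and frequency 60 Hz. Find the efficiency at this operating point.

88.1 %

P_out = 56 kW = 56000 W
P_in = √3·V_L·I_L·cosφ = 1.732 × 575 × 83.1 × 0.768 = 63559 W
η = P_out / P_in = 56000 / 63559 = 0.881 = 88.1%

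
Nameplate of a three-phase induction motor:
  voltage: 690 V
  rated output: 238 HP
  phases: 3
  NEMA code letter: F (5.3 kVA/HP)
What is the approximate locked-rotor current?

S_LR = 5.3 × 238 = 1261.4 kVA
I_LR = S_LR/(√3·V_L) = 1261400/(1.732×690) = 1060 A

1060 A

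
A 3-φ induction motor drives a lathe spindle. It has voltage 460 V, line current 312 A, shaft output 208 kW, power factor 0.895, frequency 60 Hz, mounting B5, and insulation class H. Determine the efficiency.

P_out = 208 kW = 208000 W
P_in = √3·V_L·I_L·cosφ = 1.732 × 460 × 312 × 0.895 = 222476 W
η = P_out / P_in = 208000 / 222476 = 0.935 = 93.5%

93.5 %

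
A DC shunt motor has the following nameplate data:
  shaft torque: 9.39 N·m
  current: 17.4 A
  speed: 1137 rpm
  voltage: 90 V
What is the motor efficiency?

ω = 2π × 1137/60 = 119.1 rad/s; P_out = τω = 9.39 × 119.1 = 1118 W
P_in = V·I = 90 × 17.4 = 1566 W
η = P_out / P_in = 1118 / 1566 = 0.714 = 71.4%

71.4 %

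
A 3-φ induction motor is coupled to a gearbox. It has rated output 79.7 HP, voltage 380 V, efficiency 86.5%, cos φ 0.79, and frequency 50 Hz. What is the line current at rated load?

P_out = 79.7 × 746 = 59456 W
P_in = P_out / η = 59456 / 0.865 = 68735 W
I_L = P_in / (√3·V_L·cosφ) = 68735 / (1.732 × 380 × 0.79) = 132 A

132 A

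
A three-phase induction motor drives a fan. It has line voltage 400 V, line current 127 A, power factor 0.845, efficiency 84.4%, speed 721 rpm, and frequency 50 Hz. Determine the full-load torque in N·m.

831 N·m

P_in = √3·V·I·cosφ = 1.732 × 400 × 127 × 0.845 = 74348 W
P_out = η·P_in = 0.844 × 74348 = 62750 W
n = 721 rpm
ω = 2π×721/60 = 75.5 rad/s
τ = P_out/ω = 62750/75.5 = 831 N·m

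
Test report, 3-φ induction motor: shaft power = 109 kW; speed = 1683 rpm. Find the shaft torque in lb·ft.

456 lb·ft

ω = 2π × 1683/60 = 176.2 rad/s
τ = P/ω = 109000/176.2 = 618.6 N·m
In lb·ft: 618.6/1.356 = 456 lb·ft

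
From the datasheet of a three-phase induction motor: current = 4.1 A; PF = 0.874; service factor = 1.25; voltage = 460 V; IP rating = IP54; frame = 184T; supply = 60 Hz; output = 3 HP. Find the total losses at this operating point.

617 W

P_in = √3·V·I·cosφ = 1.732×460×4.1×0.874 = 2855 W
P_out = 3×746 = 2238 W
Losses = P_in − P_out = 2855 − 2238 = 617 W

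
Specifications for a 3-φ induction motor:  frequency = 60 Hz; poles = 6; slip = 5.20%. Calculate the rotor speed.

n_s = 120f/p = 120×60/6 = 1200 rpm
n = n_s(1 − s) = 1200 × (1 − 0.052) = 1138 rpm

1138 rpm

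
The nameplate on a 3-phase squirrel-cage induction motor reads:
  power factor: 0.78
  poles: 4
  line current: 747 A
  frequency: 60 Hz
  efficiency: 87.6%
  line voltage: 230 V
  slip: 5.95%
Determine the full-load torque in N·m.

1150 N·m

P_in = √3·V·I·cosφ = 1.732 × 230 × 747 × 0.78 = 232108 W
P_out = η·P_in = 0.876 × 232108 = 203327 W
n_s = 120×60/4 = 1800 rpm; n = 1800×(1−0.0595) = 1693 rpm
ω = 2π×1693/60 = 177.3 rad/s
τ = P_out/ω = 203327/177.3 = 1150 N·m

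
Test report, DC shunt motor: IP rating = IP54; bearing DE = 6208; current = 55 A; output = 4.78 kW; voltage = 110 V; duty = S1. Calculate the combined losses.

P_in = V·I = 110×55 = 6050 W
P_out = 4780 W
Losses = P_in − P_out = 6050 − 4780 = 1270 W

1.27 kW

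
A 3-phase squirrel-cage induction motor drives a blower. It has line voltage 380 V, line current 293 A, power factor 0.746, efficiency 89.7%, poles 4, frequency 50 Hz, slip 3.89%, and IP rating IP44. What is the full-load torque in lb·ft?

P_in = √3·V·I·cosφ = 1.732 × 380 × 293 × 0.746 = 143859 W
P_out = η·P_in = 0.897 × 143859 = 129042 W
n_s = 120×50/4 = 1500 rpm; n = 1500×(1−0.0389) = 1442 rpm
ω = 2π×1442/60 = 151 rad/s
τ = P_out/ω = 129042/151 = 854.6 N·m
In lb·ft: 854.6/1.356 = 630 lb·ft

630 lb·ft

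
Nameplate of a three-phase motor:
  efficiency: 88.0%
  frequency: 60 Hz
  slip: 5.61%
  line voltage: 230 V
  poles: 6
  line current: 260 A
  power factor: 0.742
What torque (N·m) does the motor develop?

P_in = √3·V·I·cosφ = 1.732 × 230 × 260 × 0.742 = 76852 W
P_out = η·P_in = 0.88 × 76852 = 67630 W
n_s = 120×60/6 = 1200 rpm; n = 1200×(1−0.0561) = 1133 rpm
ω = 2π×1133/60 = 118.6 rad/s
τ = P_out/ω = 67630/118.6 = 570 N·m

570 N·m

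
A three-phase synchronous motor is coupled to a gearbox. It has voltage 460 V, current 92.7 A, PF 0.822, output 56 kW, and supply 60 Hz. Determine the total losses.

P_in = √3·V·I·cosφ = 1.732×460×92.7×0.822 = 60710 W
P_out = 56000 W
Losses = P_in − P_out = 60710 − 56000 = 4710 W

4710 W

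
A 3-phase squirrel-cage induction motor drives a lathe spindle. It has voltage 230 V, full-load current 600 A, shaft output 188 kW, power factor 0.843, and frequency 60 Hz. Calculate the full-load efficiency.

P_out = 188 kW = 188000 W
P_in = √3·V_L·I_L·cosφ = 1.732 × 230 × 600 × 0.843 = 201490 W
η = P_out / P_in = 188000 / 201490 = 0.933 = 93.3%

93.3 %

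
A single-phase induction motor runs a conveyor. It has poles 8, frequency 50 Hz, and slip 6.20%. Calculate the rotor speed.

704 rpm

n_s = 120f/p = 120×50/8 = 750 rpm
n = n_s(1 − s) = 750 × (1 − 0.062) = 704 rpm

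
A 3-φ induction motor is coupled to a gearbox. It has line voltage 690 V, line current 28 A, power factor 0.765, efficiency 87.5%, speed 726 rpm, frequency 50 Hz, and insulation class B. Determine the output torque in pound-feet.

P_in = √3·V·I·cosφ = 1.732 × 690 × 28 × 0.765 = 25599 W
P_out = η·P_in = 0.875 × 25599 = 22399 W
n = 726 rpm
ω = 2π×726/60 = 76.03 rad/s
τ = P_out/ω = 22399/76.03 = 294.6 N·m
In lb·ft: 294.6/1.356 = 217 lb·ft

217 lb·ft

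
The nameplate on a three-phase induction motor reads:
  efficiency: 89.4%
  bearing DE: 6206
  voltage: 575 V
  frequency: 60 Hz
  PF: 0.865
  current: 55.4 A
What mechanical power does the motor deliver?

P_in = √3·V·I·cosφ = 1.732 × 575 × 55.4 × 0.865 = 47725 W
P_out = η·P_in = 0.894 × 47725 = 42666 W

42.7 kW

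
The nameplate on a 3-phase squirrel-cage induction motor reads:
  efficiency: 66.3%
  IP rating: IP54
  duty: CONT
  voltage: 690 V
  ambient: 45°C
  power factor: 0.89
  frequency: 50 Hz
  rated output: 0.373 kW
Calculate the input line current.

0.529 A

P_out = 0.373 kW = 373 W
P_in = P_out / η = 373 / 0.663 = 563 W
I_L = P_in / (√3·V_L·cosφ) = 563 / (1.732 × 690 × 0.89) = 0.529 A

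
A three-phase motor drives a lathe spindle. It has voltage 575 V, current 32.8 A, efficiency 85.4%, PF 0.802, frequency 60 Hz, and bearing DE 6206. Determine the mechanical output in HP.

30 HP

P_in = √3·V·I·cosφ = 1.732 × 575 × 32.8 × 0.802 = 26198 W
P_out = η·P_in = 0.854 × 26198 = 22373 W
= 22373/746 = 30 HP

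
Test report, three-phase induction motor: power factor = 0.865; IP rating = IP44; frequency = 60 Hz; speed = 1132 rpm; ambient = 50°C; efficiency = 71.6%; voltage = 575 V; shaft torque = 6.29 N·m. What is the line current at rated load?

ω = 2π×1132/60 = 118.5 rad/s; P_out = τω = 6.29 × 118.5 = 745 W
P_in = P_out / η = 745 / 0.716 = 1041 W
I_L = P_in / (√3·V_L·cosφ) = 1041 / (1.732 × 575 × 0.865) = 1.21 A

1.21 A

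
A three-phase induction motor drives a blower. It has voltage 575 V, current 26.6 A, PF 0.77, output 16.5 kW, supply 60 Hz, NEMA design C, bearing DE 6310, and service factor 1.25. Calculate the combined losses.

3.9 kW

P_in = √3·V·I·cosφ = 1.732×575×26.6×0.77 = 20398 W
P_out = 16500 W
Losses = P_in − P_out = 20398 − 16500 = 3898 W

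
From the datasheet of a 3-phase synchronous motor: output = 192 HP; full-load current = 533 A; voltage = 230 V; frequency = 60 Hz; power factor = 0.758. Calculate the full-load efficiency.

89.0 %

P_out = 192 × 746 = 143232 W
P_in = √3·V_L·I_L·cosφ = 1.732 × 230 × 533 × 0.758 = 160943 W
η = P_out / P_in = 143232 / 160943 = 0.890 = 89.0%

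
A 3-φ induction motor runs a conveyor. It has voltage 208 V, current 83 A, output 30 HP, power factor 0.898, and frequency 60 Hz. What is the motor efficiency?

P_out = 30 × 746 = 22380 W
P_in = √3·V_L·I_L·cosφ = 1.732 × 208 × 83 × 0.898 = 26851 W
η = P_out / P_in = 22380 / 26851 = 0.833 = 83.3%

83.3 %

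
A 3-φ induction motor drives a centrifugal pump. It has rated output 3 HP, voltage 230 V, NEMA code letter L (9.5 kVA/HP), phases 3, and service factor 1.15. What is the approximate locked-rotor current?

71.5 A

S_LR = 9.5 × 3 = 28.5 kVA
I_LR = S_LR/(√3·V_L) = 28500/(1.732×230) = 71.5 A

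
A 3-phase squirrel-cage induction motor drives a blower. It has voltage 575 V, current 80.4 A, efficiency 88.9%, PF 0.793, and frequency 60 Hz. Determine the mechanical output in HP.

75.7 HP

P_in = √3·V·I·cosφ = 1.732 × 575 × 80.4 × 0.793 = 63496 W
P_out = η·P_in = 0.889 × 63496 = 56448 W
= 56448/746 = 75.7 HP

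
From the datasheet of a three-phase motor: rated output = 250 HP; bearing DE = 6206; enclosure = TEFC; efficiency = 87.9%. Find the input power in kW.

212 kW

P_out = 250 × 746 = 186500 W
P_in = P_out/η = 186500/0.879 = 212173 W = 212 kW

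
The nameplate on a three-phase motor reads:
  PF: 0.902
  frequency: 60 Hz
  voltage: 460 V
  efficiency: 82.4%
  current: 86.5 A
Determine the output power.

P_in = √3·V·I·cosφ = 1.732 × 460 × 86.5 × 0.902 = 62162 W
P_out = η·P_in = 0.824 × 62162 = 51221 W

51.2 kW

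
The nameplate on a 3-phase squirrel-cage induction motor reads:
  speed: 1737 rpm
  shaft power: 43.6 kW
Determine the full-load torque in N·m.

ω = 2π × 1737/60 = 181.9 rad/s
τ = P/ω = 43600/181.9 = 240 N·m

240 N·m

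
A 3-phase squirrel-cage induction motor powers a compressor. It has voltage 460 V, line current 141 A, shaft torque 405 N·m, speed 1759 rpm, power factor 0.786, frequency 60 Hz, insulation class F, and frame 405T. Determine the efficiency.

84.5 %

ω = 2π × 1759/60 = 184.2 rad/s; P_out = τω = 405 × 184.2 = 74601 W
P_in = √3·V_L·I_L·cosφ = 1.732 × 460 × 141 × 0.786 = 88297 W
η = P_out / P_in = 74601 / 88297 = 0.845 = 84.5%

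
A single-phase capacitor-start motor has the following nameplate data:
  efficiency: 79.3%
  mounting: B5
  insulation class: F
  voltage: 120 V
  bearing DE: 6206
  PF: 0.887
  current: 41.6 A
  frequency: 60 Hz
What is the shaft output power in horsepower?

P_in = V·I·cosφ = 120 × 41.6 × 0.887 = 4428 W
P_out = η·P_in = 0.793 × 4428 = 3511 W
= 3511/746 = 4.71 HP

4.71 HP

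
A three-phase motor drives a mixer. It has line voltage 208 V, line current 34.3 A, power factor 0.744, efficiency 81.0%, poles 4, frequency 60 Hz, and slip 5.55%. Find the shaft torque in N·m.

41.8 N·m

P_in = √3·V·I·cosφ = 1.732 × 208 × 34.3 × 0.744 = 9193 W
P_out = η·P_in = 0.81 × 9193 = 7446 W
n_s = 120×60/4 = 1800 rpm; n = 1800×(1−0.0555) = 1700 rpm
ω = 2π×1700/60 = 178 rad/s
τ = P_out/ω = 7446/178 = 41.8 N·m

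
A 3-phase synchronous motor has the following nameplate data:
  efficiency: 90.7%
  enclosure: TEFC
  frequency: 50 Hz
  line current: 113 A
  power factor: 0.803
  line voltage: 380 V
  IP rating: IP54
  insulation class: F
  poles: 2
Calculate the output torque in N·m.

172 N·m

P_in = √3·V·I·cosφ = 1.732 × 380 × 113 × 0.803 = 59721 W
P_out = η·P_in = 0.907 × 59721 = 54167 W
n = n_s = 120×50/2 = 3000 rpm (synchronous)
ω = 2π×3000/60 = 314.2 rad/s
τ = P_out/ω = 54167/314.2 = 172 N·m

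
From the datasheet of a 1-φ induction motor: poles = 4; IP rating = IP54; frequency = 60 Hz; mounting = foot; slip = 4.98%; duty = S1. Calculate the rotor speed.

1710 rpm

n_s = 120f/p = 120×60/4 = 1800 rpm
n = n_s(1 − s) = 1800 × (1 − 0.0498) = 1710 rpm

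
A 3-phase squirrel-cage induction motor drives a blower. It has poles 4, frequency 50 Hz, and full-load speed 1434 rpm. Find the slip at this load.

n_s = 120f/p = 120×50/4 = 1500 rpm
s = (n_s − n)/n_s = (1500 − 1434)/1500 = 0.0440

4.40 %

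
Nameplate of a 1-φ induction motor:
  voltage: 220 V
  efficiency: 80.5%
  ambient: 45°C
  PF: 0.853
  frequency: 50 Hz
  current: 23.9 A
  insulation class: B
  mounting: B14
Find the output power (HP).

4.84 HP

P_in = V·I·cosφ = 220 × 23.9 × 0.853 = 4485 W
P_out = η·P_in = 0.805 × 4485 = 3610 W
= 3610/746 = 4.84 HP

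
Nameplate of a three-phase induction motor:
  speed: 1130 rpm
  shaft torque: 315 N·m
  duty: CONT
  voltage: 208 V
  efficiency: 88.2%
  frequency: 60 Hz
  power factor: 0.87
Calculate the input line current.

ω = 2π×1130/60 = 118.3 rad/s; P_out = τω = 315 × 118.3 = 37265 W
P_in = P_out / η = 37265 / 0.882 = 42251 W
I_L = P_in / (√3·V_L·cosφ) = 42251 / (1.732 × 208 × 0.87) = 135 A

135 A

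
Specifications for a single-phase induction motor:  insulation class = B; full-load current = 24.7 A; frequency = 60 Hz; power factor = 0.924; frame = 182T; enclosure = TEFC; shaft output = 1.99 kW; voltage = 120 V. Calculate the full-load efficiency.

P_out = 1.99 kW = 1990 W
P_in = V·I·cosφ = 120 × 24.7 × 0.924 = 2739 W
η = P_out / P_in = 1990 / 2739 = 0.727 = 72.7%

72.7 %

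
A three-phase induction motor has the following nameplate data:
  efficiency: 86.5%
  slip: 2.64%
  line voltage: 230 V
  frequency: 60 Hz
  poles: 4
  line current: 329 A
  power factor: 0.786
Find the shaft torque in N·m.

P_in = √3·V·I·cosφ = 1.732 × 230 × 329 × 0.786 = 103014 W
P_out = η·P_in = 0.865 × 103014 = 89107 W
n_s = 120×60/4 = 1800 rpm; n = 1800×(1−0.0264) = 1752 rpm
ω = 2π×1752/60 = 183.5 rad/s
τ = P_out/ω = 89107/183.5 = 486 N·m

486 N·m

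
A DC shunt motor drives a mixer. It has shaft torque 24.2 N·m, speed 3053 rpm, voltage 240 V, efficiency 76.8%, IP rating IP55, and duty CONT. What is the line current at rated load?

ω = 2π×3053/60 = 319.7 rad/s; P_out = τω = 24.2 × 319.7 = 7737 W
P_in = P_out / η = 7737 / 0.768 = 10074 W
I = P_in / V = 10074 / 240 = 42 A

42 A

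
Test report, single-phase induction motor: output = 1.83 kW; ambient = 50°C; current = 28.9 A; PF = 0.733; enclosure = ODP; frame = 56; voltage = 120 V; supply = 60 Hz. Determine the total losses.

712 W

P_in = V·I·cosφ = 120×28.9×0.733 = 2542 W
P_out = 1830 W
Losses = P_in − P_out = 2542 − 1830 = 712 W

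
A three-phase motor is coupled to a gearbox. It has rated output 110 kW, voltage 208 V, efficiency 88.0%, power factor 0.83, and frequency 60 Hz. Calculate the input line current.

418 A

P_out = 110 kW = 110000 W
P_in = P_out / η = 110000 / 0.880 = 125000 W
I_L = P_in / (√3·V_L·cosφ) = 125000 / (1.732 × 208 × 0.83) = 418 A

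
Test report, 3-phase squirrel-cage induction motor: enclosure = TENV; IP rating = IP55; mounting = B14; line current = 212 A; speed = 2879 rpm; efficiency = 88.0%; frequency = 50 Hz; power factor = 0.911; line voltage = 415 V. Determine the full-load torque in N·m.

405 N·m

P_in = √3·V·I·cosφ = 1.732 × 415 × 212 × 0.911 = 138819 W
P_out = η·P_in = 0.88 × 138819 = 122161 W
n = 2879 rpm
ω = 2π×2879/60 = 301.5 rad/s
τ = P_out/ω = 122161/301.5 = 405 N·m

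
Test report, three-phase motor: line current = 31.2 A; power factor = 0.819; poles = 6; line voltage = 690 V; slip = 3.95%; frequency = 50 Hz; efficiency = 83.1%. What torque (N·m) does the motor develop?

252 N·m

P_in = √3·V·I·cosφ = 1.732 × 690 × 31.2 × 0.819 = 30538 W
P_out = η·P_in = 0.831 × 30538 = 25377 W
n_s = 120×50/6 = 1000 rpm; n = 1000×(1−0.0395) = 961 rpm
ω = 2π×961/60 = 100.6 rad/s
τ = P_out/ω = 25377/100.6 = 252 N·m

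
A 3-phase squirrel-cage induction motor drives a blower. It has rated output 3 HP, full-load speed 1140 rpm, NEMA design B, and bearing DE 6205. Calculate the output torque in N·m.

P_out = 3 × 746 = 2238 W
ω = 2π × 1140/60 = 119.4 rad/s
τ = P_out/ω = 2238/119.4 = 18.7 N·m

18.7 N·m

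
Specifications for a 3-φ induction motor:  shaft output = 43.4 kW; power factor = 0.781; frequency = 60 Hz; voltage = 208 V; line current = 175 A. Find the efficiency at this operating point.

88.1 %

P_out = 43.4 kW = 43400 W
P_in = √3·V_L·I_L·cosφ = 1.732 × 208 × 175 × 0.781 = 49238 W
η = P_out / P_in = 43400 / 49238 = 0.881 = 88.1%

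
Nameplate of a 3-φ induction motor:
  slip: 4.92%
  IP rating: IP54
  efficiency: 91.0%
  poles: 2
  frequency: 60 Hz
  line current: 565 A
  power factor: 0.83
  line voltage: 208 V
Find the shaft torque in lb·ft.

316 lb·ft

P_in = √3·V·I·cosφ = 1.732 × 208 × 565 × 0.83 = 168942 W
P_out = η·P_in = 0.91 × 168942 = 153737 W
n_s = 120×60/2 = 3600 rpm; n = 3600×(1−0.0492) = 3423 rpm
ω = 2π×3423/60 = 358.5 rad/s
τ = P_out/ω = 153737/358.5 = 428.8 N·m
In lb·ft: 428.8/1.356 = 316 lb·ft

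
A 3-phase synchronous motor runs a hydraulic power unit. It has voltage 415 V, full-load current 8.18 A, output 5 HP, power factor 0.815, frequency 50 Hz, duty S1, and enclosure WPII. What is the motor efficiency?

P_out = 5 × 746 = 3730 W
P_in = √3·V_L·I_L·cosφ = 1.732 × 415 × 8.18 × 0.815 = 4792 W
η = P_out / P_in = 3730 / 4792 = 0.778 = 77.8%

77.8 %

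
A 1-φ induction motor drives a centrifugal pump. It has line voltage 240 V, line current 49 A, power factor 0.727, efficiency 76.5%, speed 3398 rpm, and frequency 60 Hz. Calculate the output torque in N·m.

18.4 N·m

P_in = V·I·cosφ = 240 × 49 × 0.727 = 8550 W
P_out = η·P_in = 0.765 × 8550 = 6541 W
n = 3398 rpm
ω = 2π×3398/60 = 355.8 rad/s
τ = P_out/ω = 6541/355.8 = 18.4 N·m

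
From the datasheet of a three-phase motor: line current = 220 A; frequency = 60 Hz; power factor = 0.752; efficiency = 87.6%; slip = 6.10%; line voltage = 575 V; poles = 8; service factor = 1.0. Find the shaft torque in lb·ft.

1200 lb·ft

P_in = √3·V·I·cosφ = 1.732 × 575 × 220 × 0.752 = 164762 W
P_out = η·P_in = 0.876 × 164762 = 144332 W
n_s = 120×60/8 = 900 rpm; n = 900×(1−0.061) = 845 rpm
ω = 2π×845/60 = 88.49 rad/s
τ = P_out/ω = 144332/88.49 = 1631 N·m
In lb·ft: 1631/1.356 = 1200 lb·ft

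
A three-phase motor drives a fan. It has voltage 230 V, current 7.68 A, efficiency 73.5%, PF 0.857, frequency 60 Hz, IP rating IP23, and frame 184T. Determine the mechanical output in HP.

2.58 HP

P_in = √3·V·I·cosφ = 1.732 × 230 × 7.68 × 0.857 = 2622 W
P_out = η·P_in = 0.735 × 2622 = 1927 W
= 1927/746 = 2.58 HP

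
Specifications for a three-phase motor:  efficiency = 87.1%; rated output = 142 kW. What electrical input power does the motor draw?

163 kW

P_out = 142000 W
P_in = P_out/η = 142000/0.871 = 163031 W = 163 kW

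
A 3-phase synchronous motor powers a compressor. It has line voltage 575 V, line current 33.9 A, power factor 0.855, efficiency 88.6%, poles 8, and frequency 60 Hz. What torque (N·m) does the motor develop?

P_in = √3·V·I·cosφ = 1.732 × 575 × 33.9 × 0.855 = 28866 W
P_out = η·P_in = 0.886 × 28866 = 25575 W
n = n_s = 120×60/8 = 900 rpm (synchronous)
ω = 2π×900/60 = 94.25 rad/s
τ = P_out/ω = 25575/94.25 = 271 N·m

271 N·m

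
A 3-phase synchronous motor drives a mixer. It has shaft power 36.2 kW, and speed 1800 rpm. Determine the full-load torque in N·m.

192 N·m

ω = 2π × 1800/60 = 188.5 rad/s
τ = P/ω = 36200/188.5 = 192 N·m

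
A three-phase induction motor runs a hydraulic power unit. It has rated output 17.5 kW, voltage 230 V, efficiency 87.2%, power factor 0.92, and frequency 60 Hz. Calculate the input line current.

54.8 A

P_out = 17.5 kW = 17500 W
P_in = P_out / η = 17500 / 0.872 = 20069 W
I_L = P_in / (√3·V_L·cosφ) = 20069 / (1.732 × 230 × 0.92) = 54.8 A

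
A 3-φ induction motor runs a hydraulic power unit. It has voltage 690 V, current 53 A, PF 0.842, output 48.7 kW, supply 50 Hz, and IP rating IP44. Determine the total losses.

4630 W

P_in = √3·V·I·cosφ = 1.732×690×53×0.842 = 53332 W
P_out = 48700 W
Losses = P_in − P_out = 53332 − 48700 = 4632 W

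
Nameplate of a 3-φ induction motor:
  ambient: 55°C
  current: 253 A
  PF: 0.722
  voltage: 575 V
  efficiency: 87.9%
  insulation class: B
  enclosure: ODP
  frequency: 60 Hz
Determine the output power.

P_in = √3·V·I·cosφ = 1.732 × 575 × 253 × 0.722 = 181917 W
P_out = η·P_in = 0.879 × 181917 = 159905 W

160 kW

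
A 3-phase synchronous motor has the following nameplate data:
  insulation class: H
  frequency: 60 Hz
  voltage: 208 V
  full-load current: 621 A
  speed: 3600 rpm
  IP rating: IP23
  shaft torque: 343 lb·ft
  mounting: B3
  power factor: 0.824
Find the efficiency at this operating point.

τ = 343 lb·ft × 1.356 = 465.1 N·m
ω = 2π × 3600/60 = 377 rad/s; P_out = τω = 465.1 × 377 = 175343 W
P_in = √3·V_L·I_L·cosφ = 1.732 × 208 × 621 × 0.824 = 184344 W
η = P_out / P_in = 175343 / 184344 = 0.951 = 95.1%

95.1 %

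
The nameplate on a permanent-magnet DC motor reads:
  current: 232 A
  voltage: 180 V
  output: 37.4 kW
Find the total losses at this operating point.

P_in = V·I = 180×232 = 41760 W
P_out = 37400 W
Losses = P_in − P_out = 41760 − 37400 = 4360 W

4.36 kW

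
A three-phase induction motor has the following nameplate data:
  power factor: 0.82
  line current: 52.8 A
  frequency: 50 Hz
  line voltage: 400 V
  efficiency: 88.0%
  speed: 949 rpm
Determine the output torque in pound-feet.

196 lb·ft

P_in = √3·V·I·cosφ = 1.732 × 400 × 52.8 × 0.82 = 29995 W
P_out = η·P_in = 0.88 × 29995 = 26396 W
n = 949 rpm
ω = 2π×949/60 = 99.38 rad/s
τ = P_out/ω = 26396/99.38 = 265.6 N·m
In lb·ft: 265.6/1.356 = 196 lb·ft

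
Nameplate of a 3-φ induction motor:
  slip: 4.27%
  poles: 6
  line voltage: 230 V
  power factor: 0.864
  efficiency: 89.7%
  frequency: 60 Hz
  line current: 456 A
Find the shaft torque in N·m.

1170 N·m

P_in = √3·V·I·cosφ = 1.732 × 230 × 456 × 0.864 = 156947 W
P_out = η·P_in = 0.897 × 156947 = 140781 W
n_s = 120×60/6 = 1200 rpm; n = 1200×(1−0.0427) = 1149 rpm
ω = 2π×1149/60 = 120.3 rad/s
τ = P_out/ω = 140781/120.3 = 1170 N·m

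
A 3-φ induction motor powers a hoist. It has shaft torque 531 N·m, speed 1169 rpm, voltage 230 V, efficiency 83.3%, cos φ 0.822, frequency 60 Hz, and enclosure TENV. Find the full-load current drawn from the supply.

ω = 2π×1169/60 = 122.4 rad/s; P_out = τω = 531 × 122.4 = 64994 W
P_in = P_out / η = 64994 / 0.833 = 78024 W
I_L = P_in / (√3·V_L·cosφ) = 78024 / (1.732 × 230 × 0.822) = 238 A

238 A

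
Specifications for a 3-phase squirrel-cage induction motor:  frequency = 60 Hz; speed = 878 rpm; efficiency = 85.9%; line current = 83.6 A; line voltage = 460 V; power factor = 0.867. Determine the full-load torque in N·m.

P_in = √3·V·I·cosφ = 1.732 × 460 × 83.6 × 0.867 = 57747 W
P_out = η·P_in = 0.859 × 57747 = 49605 W
n = 878 rpm
ω = 2π×878/60 = 91.94 rad/s
τ = P_out/ω = 49605/91.94 = 540 N·m

540 N·m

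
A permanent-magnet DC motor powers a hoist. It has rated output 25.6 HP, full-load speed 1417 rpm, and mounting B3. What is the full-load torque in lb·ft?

94.9 lb·ft

P_out = 25.6 × 746 = 19098 W
ω = 2π × 1417/60 = 148.4 rad/s
τ = P_out/ω = 19098/148.4 = 128.7 N·m
In lb·ft: 128.7/1.356 = 94.9 lb·ft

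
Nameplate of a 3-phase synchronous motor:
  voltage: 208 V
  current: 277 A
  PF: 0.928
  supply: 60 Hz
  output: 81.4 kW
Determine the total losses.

P_in = √3·V·I·cosφ = 1.732×208×277×0.928 = 92606 W
P_out = 81400 W
Losses = P_in − P_out = 92606 − 81400 = 11206 W

11200 W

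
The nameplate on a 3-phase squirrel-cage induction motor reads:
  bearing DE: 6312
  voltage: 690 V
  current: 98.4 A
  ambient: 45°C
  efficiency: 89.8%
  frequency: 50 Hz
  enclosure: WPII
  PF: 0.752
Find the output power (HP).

106 HP

P_in = √3·V·I·cosφ = 1.732 × 690 × 98.4 × 0.752 = 88432 W
P_out = η·P_in = 0.898 × 88432 = 79412 W
= 79412/746 = 106 HP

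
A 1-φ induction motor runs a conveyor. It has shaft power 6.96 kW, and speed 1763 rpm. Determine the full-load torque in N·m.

37.7 N·m

ω = 2π × 1763/60 = 184.6 rad/s
τ = P/ω = 6960/184.6 = 37.7 N·m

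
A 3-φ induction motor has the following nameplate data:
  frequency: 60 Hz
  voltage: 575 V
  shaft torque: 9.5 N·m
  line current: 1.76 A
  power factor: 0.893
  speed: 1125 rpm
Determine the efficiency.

71.5 %

ω = 2π × 1125/60 = 117.8 rad/s; P_out = τω = 9.5 × 117.8 = 1119 W
P_in = √3·V_L·I_L·cosφ = 1.732 × 575 × 1.76 × 0.893 = 1565 W
η = P_out / P_in = 1119 / 1565 = 0.715 = 71.5%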